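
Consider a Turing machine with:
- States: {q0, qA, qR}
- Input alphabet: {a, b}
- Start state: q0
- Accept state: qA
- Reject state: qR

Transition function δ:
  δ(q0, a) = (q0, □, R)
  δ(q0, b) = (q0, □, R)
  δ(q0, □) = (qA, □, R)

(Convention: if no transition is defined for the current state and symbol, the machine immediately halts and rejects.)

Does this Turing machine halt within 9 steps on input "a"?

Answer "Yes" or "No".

Execution trace:
Initial: [q0]a
Step 1: δ(q0, a) = (q0, □, R) → □[q0]□
Step 2: δ(q0, □) = (qA, □, R) → □□[qA]□

The machine reaches the accept state qA and halts.
The machine halted after 2 steps (within the 9-step bound).

Answer: Yes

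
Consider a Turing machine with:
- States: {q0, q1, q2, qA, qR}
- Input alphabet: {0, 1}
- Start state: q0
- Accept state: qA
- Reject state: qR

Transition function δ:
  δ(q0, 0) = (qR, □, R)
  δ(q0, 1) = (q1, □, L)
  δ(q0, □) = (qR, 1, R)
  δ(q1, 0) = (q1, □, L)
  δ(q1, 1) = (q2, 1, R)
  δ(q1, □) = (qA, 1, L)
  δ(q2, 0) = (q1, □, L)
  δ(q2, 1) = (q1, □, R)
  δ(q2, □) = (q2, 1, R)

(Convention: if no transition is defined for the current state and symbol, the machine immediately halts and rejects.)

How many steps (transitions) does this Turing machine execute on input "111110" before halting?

Execution trace:
Initial: [q0]111110
Step 1: δ(q0, 1) = (q1, □, L) → [q1]□□11110
Step 2: δ(q1, □) = (qA, 1, L) → [qA]□1□11110

The machine reaches the accept state qA and halts.

The machine executed 2 steps before halting.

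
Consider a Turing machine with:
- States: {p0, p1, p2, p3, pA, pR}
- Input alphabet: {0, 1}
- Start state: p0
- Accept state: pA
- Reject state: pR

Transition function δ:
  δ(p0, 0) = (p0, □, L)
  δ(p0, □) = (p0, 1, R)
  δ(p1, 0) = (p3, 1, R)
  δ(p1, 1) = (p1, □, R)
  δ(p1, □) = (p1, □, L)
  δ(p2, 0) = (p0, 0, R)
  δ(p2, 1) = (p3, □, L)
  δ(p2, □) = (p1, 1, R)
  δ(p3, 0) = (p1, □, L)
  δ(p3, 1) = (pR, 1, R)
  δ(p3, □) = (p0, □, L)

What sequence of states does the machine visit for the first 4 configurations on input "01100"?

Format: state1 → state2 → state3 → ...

Execution trace:
Initial: [p0]01100
Step 1: δ(p0, 0) = (p0, □, L) → [p0]□□1100
Step 2: δ(p0, □) = (p0, 1, R) → 1[p0]□1100
Step 3: δ(p0, □) = (p0, 1, R) → 11[p0]1100

No transition is defined for δ(p0, 1). By convention the machine halts and rejects.

State sequence: p0 → p0 → p0 → p0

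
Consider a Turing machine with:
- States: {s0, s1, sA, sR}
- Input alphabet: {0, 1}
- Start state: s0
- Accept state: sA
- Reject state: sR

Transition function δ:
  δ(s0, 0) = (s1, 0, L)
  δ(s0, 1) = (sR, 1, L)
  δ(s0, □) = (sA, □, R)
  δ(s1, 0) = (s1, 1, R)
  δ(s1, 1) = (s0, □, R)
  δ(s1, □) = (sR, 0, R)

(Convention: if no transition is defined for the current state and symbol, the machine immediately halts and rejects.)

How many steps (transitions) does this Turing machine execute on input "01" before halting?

Execution trace:
Initial: [s0]01
Step 1: δ(s0, 0) = (s1, 0, L) → [s1]□01
Step 2: δ(s1, □) = (sR, 0, R) → 0[sR]01

The machine reaches the reject state sR and halts.

The machine executed 2 steps before halting.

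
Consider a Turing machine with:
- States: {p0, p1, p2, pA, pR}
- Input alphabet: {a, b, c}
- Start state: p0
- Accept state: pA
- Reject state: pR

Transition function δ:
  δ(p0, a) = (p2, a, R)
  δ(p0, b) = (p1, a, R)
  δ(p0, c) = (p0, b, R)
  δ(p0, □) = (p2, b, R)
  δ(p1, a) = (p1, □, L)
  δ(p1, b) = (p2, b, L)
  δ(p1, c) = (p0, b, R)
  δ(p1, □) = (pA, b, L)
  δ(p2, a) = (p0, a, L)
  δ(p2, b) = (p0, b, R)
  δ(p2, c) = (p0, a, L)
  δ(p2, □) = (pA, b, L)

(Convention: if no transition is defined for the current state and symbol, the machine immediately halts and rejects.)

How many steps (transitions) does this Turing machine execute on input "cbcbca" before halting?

Execution trace:
Initial: [p0]cbcbca
Step 1: δ(p0, c) = (p0, b, R) → b[p0]bcbca
Step 2: δ(p0, b) = (p1, a, R) → ba[p1]cbca
Step 3: δ(p1, c) = (p0, b, R) → bab[p0]bca
Step 4: δ(p0, b) = (p1, a, R) → baba[p1]ca
Step 5: δ(p1, c) = (p0, b, R) → babab[p0]a
Step 6: δ(p0, a) = (p2, a, R) → bababa[p2]□
Step 7: δ(p2, □) = (pA, b, L) → babab[pA]ab

The machine reaches the accept state pA and halts.

The machine executed 7 steps before halting.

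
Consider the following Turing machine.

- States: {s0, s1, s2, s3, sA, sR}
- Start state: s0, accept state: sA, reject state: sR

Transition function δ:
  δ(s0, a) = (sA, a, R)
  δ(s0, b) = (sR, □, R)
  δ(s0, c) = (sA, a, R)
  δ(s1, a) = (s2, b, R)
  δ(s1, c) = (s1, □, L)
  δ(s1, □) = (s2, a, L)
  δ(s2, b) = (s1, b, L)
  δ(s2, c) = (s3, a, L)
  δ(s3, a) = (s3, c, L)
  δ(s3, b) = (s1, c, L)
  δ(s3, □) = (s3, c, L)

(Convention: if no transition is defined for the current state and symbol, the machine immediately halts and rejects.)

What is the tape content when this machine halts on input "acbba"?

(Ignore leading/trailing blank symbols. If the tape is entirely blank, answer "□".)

Execution trace:
Initial: [s0]acbba
Step 1: δ(s0, a) = (sA, a, R) → a[sA]cbba

The machine reaches the accept state sA and halts.

Final tape (ignoring leading/trailing blanks): acbba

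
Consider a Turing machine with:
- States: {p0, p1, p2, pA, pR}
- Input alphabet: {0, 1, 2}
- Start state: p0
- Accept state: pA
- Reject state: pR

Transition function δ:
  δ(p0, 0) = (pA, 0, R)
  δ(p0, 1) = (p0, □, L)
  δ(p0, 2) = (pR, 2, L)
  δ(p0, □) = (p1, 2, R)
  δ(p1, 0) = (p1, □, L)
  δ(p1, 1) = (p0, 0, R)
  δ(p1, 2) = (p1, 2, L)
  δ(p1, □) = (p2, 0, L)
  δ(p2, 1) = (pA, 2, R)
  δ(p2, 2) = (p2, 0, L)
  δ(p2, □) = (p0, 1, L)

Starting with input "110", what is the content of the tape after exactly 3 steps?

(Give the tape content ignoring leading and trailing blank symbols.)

Execution trace:
Initial: [p0]110
Step 1: δ(p0, 1) = (p0, □, L) → [p0]□□10
Step 2: δ(p0, □) = (p1, 2, R) → 2[p1]□10
Step 3: δ(p1, □) = (p2, 0, L) → [p2]2010

After 3 steps, the tape (ignoring leading/trailing blanks) is: 2010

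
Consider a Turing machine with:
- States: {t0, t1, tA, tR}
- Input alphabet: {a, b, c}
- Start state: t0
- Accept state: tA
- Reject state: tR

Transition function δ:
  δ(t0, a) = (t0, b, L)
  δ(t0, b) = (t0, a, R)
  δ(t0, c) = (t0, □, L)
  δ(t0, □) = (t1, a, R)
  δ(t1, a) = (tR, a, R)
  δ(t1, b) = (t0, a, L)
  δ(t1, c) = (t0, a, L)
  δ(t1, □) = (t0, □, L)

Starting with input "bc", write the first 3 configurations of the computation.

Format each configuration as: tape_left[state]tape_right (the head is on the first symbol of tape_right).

Transitions applied:
Step 1: δ(t0, b) = (t0, a, R)
Step 2: δ(t0, c) = (t0, □, L)

The first 3 configurations are:
[t0]bc ⊢ a[t0]c ⊢ [t0]a□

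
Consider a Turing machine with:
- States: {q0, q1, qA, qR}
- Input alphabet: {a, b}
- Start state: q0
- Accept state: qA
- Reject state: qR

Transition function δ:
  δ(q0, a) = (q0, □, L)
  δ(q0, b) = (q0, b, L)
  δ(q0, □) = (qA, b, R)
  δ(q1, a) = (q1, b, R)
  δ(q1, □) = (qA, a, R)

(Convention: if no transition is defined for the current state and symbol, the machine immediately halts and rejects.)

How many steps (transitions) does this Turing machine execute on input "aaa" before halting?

Execution trace:
Initial: [q0]aaa
Step 1: δ(q0, a) = (q0, □, L) → [q0]□□aa
Step 2: δ(q0, □) = (qA, b, R) → b[qA]□aa

The machine reaches the accept state qA and halts.

The machine executed 2 steps before halting.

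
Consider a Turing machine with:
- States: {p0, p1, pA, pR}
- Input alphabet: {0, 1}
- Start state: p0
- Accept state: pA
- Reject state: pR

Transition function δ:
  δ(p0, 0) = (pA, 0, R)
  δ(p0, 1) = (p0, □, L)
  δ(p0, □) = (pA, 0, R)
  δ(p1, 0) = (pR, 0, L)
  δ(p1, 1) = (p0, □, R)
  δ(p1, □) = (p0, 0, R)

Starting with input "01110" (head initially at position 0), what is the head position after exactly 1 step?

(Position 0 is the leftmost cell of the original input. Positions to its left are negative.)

Execution trace (head position shown):
Step 0: [p0]01110  (head at position 0)
Step 1: move right → 0[pA]1110  (head at position 1)

After 1 step, the head is at position 1.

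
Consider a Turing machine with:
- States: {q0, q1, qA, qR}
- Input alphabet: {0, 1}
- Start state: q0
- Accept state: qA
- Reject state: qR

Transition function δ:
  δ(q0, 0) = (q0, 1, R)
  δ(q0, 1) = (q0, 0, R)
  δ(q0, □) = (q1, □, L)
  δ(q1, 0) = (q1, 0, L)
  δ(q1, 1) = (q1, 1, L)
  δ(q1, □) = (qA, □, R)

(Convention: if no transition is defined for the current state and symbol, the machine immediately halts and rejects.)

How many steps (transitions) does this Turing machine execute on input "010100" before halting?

Execution trace:
Initial: [q0]010100
Step 1: δ(q0, 0) = (q0, 1, R) → 1[q0]10100
Step 2: δ(q0, 1) = (q0, 0, R) → 10[q0]0100
Step 3: δ(q0, 0) = (q0, 1, R) → 101[q0]100
Step 4: δ(q0, 1) = (q0, 0, R) → 1010[q0]00
Step 5: δ(q0, 0) = (q0, 1, R) → 10101[q0]0
Step 6: δ(q0, 0) = (q0, 1, R) → 101011[q0]□
Step 7: δ(q0, □) = (q1, □, L) → 10101[q1]1□
Step 8: δ(q1, 1) = (q1, 1, L) → 1010[q1]11□
Step 9: δ(q1, 1) = (q1, 1, L) → 101[q1]011□
Step 10: δ(q1, 0) = (q1, 0, L) → 10[q1]1011□
Step 11: δ(q1, 1) = (q1, 1, L) → 1[q1]01011□
Step 12: δ(q1, 0) = (q1, 0, L) → [q1]101011□
Step 13: δ(q1, 1) = (q1, 1, L) → [q1]□101011□
Step 14: δ(q1, □) = (qA, □, R) → □[qA]101011□

The machine reaches the accept state qA and halts.

The machine executed 14 steps before halting.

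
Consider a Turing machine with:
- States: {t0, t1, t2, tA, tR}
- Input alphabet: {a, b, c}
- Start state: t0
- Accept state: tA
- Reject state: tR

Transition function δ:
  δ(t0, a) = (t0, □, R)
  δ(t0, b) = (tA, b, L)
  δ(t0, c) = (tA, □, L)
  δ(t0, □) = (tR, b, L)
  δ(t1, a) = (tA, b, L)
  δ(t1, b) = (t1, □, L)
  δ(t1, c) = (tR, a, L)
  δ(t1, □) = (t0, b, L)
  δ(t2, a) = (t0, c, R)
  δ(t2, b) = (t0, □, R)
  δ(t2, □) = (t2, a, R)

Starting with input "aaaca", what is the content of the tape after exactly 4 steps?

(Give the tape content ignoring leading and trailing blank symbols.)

Execution trace:
Initial: [t0]aaaca
Step 1: δ(t0, a) = (t0, □, R) → □[t0]aaca
Step 2: δ(t0, a) = (t0, □, R) → □□[t0]aca
Step 3: δ(t0, a) = (t0, □, R) → □□□[t0]ca
Step 4: δ(t0, c) = (tA, □, L) → □□[tA]□□a

The machine reaches the accept state tA and halts.

After 4 steps, the tape (ignoring leading/trailing blanks) is: a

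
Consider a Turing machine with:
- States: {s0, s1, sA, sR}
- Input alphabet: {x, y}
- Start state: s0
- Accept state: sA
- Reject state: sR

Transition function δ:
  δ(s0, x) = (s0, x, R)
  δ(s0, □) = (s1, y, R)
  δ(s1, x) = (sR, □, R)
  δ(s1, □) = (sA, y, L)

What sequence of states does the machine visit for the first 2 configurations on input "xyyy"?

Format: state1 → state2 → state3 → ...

Execution trace:
Initial: [s0]xyyy
Step 1: δ(s0, x) = (s0, x, R) → x[s0]yyy

No transition is defined for δ(s0, y). By convention the machine halts and rejects.

State sequence: s0 → s0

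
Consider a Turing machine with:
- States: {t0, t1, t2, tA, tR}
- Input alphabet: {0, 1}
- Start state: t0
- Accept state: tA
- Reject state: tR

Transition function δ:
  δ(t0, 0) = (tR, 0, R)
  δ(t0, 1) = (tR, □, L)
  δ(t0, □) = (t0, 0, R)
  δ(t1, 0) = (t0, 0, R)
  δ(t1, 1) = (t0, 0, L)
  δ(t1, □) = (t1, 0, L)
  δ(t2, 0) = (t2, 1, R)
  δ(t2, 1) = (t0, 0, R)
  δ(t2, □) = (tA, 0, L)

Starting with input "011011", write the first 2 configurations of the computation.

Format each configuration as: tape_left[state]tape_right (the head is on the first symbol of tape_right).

Transitions applied:
Step 1: δ(t0, 0) = (tR, 0, R)

The first 2 configurations are:
[t0]011011 ⊢ 0[tR]11011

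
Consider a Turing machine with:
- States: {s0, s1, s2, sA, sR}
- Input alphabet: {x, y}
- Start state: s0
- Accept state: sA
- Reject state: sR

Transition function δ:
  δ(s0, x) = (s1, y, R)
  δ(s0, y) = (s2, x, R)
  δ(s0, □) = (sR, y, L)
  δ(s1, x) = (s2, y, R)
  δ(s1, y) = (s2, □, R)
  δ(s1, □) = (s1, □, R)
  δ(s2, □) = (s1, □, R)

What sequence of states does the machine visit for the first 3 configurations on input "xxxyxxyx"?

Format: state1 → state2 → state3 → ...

Execution trace:
Initial: [s0]xxxyxxyx
Step 1: δ(s0, x) = (s1, y, R) → y[s1]xxyxxyx
Step 2: δ(s1, x) = (s2, y, R) → yy[s2]xyxxyx

No transition is defined for δ(s2, x). By convention the machine halts and rejects.

State sequence: s0 → s1 → s2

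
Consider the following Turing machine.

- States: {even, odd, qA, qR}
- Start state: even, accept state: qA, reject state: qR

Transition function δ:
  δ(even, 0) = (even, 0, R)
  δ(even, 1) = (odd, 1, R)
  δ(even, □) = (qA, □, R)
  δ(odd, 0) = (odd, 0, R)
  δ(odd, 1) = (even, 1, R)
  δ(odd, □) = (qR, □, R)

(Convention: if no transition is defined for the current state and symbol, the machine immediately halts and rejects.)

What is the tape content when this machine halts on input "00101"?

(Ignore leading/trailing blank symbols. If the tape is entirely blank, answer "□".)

Execution trace:
Initial: [even]00101
Step 1: δ(even, 0) = (even, 0, R) → 0[even]0101
Step 2: δ(even, 0) = (even, 0, R) → 00[even]101
Step 3: δ(even, 1) = (odd, 1, R) → 001[odd]01
Step 4: δ(odd, 0) = (odd, 0, R) → 0010[odd]1
Step 5: δ(odd, 1) = (even, 1, R) → 00101[even]□
Step 6: δ(even, □) = (qA, □, R) → 00101□[qA]□

The machine reaches the accept state qA and halts.

Final tape (ignoring leading/trailing blanks): 00101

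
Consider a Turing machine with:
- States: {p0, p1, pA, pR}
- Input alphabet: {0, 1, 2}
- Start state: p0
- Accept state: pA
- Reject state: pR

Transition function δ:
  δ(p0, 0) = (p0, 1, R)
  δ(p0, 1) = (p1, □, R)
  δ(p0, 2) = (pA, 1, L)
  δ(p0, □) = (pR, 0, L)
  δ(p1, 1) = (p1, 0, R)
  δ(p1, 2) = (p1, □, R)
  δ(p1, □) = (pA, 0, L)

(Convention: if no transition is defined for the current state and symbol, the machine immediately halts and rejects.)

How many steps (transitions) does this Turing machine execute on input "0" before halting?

Execution trace:
Initial: [p0]0
Step 1: δ(p0, 0) = (p0, 1, R) → 1[p0]□
Step 2: δ(p0, □) = (pR, 0, L) → [pR]10

The machine reaches the reject state pR and halts.

The machine executed 2 steps before halting.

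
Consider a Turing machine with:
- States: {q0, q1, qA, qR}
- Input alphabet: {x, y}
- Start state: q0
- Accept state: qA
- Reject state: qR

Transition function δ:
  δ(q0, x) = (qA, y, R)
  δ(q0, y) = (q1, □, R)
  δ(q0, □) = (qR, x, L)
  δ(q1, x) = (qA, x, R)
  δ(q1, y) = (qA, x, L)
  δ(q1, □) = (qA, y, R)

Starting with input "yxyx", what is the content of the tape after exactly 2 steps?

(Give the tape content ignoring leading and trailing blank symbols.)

Execution trace:
Initial: [q0]yxyx
Step 1: δ(q0, y) = (q1, □, R) → □[q1]xyx
Step 2: δ(q1, x) = (qA, x, R) → □x[qA]yx

The machine reaches the accept state qA and halts.

After 2 steps, the tape (ignoring leading/trailing blanks) is: xyx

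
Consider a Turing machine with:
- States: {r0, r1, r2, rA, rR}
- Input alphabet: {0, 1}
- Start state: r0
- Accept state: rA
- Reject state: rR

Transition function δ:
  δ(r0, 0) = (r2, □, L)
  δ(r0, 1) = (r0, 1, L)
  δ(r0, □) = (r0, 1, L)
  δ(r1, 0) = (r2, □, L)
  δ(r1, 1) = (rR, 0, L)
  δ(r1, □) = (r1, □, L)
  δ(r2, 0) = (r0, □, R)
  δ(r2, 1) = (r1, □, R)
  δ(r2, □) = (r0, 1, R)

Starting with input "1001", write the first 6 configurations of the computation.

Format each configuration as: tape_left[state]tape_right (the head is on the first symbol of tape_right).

Transitions applied:
Step 1: δ(r0, 1) = (r0, 1, L)
Step 2: δ(r0, □) = (r0, 1, L)
Step 3: δ(r0, □) = (r0, 1, L)
Step 4: δ(r0, □) = (r0, 1, L)
Step 5: δ(r0, □) = (r0, 1, L)

The first 6 configurations are:
[r0]1001 ⊢ [r0]□1001 ⊢ [r0]□11001 ⊢ [r0]□111001 ⊢ [r0]□1111001 ⊢ [r0]□11111001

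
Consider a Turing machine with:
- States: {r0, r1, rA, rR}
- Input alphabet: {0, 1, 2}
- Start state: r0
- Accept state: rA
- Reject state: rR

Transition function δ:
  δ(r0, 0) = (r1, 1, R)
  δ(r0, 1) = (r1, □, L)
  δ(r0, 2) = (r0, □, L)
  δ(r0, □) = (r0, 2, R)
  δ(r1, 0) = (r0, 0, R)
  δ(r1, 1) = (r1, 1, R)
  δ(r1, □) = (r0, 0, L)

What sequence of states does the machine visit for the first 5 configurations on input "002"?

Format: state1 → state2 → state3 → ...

Execution trace:
Initial: [r0]002
Step 1: δ(r0, 0) = (r1, 1, R) → 1[r1]02
Step 2: δ(r1, 0) = (r0, 0, R) → 10[r0]2
Step 3: δ(r0, 2) = (r0, □, L) → 1[r0]0□
Step 4: δ(r0, 0) = (r1, 1, R) → 11[r1]□

State sequence: r0 → r1 → r0 → r0 → r1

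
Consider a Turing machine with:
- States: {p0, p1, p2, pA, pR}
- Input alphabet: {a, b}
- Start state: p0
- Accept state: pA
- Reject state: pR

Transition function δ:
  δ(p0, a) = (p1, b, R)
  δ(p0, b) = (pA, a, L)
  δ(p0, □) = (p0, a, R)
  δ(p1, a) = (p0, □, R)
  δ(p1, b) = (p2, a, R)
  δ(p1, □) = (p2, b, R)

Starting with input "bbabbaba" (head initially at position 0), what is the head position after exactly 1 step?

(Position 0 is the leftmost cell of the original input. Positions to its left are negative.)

Execution trace (head position shown):
Step 0: [p0]bbabbaba  (head at position 0)
Step 1: move left → [pA]□ababbaba  (head at position -1)

After 1 step, the head is at position -1.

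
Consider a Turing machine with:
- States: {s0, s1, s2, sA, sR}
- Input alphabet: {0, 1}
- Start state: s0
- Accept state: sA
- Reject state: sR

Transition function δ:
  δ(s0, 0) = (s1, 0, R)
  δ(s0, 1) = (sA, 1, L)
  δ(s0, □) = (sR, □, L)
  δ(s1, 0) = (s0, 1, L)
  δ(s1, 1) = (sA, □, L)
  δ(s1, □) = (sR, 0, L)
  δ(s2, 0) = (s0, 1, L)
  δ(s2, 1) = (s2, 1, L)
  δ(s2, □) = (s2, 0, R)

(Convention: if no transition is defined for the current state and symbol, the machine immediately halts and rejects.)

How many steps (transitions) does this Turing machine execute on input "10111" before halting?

Execution trace:
Initial: [s0]10111
Step 1: δ(s0, 1) = (sA, 1, L) → [sA]□10111

The machine reaches the accept state sA and halts.

The machine executed 1 step before halting.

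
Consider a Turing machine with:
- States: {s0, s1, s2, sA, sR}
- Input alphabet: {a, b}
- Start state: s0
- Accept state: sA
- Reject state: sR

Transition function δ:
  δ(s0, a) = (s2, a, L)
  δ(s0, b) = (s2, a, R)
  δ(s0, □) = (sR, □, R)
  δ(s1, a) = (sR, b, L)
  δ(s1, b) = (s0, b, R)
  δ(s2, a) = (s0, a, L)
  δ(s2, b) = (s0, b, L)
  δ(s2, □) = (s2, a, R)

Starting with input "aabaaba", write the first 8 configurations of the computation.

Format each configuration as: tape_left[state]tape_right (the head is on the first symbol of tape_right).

Transitions applied:
Step 1: δ(s0, a) = (s2, a, L)
Step 2: δ(s2, □) = (s2, a, R)
Step 3: δ(s2, a) = (s0, a, L)
Step 4: δ(s0, a) = (s2, a, L)
Step 5: δ(s2, □) = (s2, a, R)
Step 6: δ(s2, a) = (s0, a, L)
Step 7: δ(s0, a) = (s2, a, L)

The first 8 configurations are:
[s0]aabaaba ⊢ [s2]□aabaaba ⊢ a[s2]aabaaba ⊢ [s0]aaabaaba ⊢ [s2]□aaabaaba ⊢ a[s2]aaabaaba ⊢ [s0]aaaabaaba ⊢ [s2]□aaaabaaba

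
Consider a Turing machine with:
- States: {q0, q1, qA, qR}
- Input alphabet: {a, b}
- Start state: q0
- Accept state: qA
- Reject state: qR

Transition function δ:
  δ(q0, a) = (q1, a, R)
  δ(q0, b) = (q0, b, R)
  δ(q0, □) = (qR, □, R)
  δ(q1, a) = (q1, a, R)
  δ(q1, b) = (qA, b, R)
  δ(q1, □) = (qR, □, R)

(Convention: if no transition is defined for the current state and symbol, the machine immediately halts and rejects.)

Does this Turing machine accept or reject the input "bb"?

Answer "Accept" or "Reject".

Execution trace:
Initial: [q0]bb
Step 1: δ(q0, b) = (q0, b, R) → b[q0]b
Step 2: δ(q0, b) = (q0, b, R) → bb[q0]□
Step 3: δ(q0, □) = (qR, □, R) → bb□[qR]□

The machine reaches the reject state qR and halts.

Answer: Reject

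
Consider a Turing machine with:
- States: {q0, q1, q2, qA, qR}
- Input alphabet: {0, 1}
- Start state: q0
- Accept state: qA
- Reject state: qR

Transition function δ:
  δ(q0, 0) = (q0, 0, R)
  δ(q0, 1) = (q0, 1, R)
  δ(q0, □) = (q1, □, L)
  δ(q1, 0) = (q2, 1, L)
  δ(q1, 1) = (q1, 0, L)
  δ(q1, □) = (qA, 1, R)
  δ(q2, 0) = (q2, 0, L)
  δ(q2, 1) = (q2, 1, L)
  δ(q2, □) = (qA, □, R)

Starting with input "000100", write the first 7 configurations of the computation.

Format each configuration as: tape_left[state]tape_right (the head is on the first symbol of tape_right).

Transitions applied:
Step 1: δ(q0, 0) = (q0, 0, R)
Step 2: δ(q0, 0) = (q0, 0, R)
Step 3: δ(q0, 0) = (q0, 0, R)
Step 4: δ(q0, 1) = (q0, 1, R)
Step 5: δ(q0, 0) = (q0, 0, R)
Step 6: δ(q0, 0) = (q0, 0, R)

The first 7 configurations are:
[q0]000100 ⊢ 0[q0]00100 ⊢ 00[q0]0100 ⊢ 000[q0]100 ⊢ 0001[q0]00 ⊢ 00010[q0]0 ⊢ 000100[q0]□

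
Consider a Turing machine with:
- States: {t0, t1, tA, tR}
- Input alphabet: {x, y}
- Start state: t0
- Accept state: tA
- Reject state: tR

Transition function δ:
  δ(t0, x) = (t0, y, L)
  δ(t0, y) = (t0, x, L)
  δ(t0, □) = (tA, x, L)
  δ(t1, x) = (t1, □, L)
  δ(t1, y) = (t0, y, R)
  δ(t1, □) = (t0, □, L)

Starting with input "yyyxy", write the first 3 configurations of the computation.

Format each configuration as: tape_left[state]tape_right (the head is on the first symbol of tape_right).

Transitions applied:
Step 1: δ(t0, y) = (t0, x, L)
Step 2: δ(t0, □) = (tA, x, L)

The first 3 configurations are:
[t0]yyyxy ⊢ [t0]□xyyxy ⊢ [tA]□xxyyxy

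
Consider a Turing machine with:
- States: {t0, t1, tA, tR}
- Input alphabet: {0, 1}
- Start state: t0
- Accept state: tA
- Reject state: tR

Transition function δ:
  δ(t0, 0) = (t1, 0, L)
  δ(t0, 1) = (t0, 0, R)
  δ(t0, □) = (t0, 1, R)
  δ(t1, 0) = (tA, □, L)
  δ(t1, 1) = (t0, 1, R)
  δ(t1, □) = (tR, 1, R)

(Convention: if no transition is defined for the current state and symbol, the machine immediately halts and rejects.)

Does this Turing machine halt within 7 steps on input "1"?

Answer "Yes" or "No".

Execution trace:
Initial: [t0]1
Step 1: δ(t0, 1) = (t0, 0, R) → 0[t0]□
Step 2: δ(t0, □) = (t0, 1, R) → 01[t0]□
Step 3: δ(t0, □) = (t0, 1, R) → 011[t0]□
Step 4: δ(t0, □) = (t0, 1, R) → 0111[t0]□
Step 5: δ(t0, □) = (t0, 1, R) → 01111[t0]□
Step 6: δ(t0, □) = (t0, 1, R) → 011111[t0]□
Step 7: δ(t0, □) = (t0, 1, R) → 0111111[t0]□

The machine has not reached a halting state after 7 steps.
The machine did not halt within the 7-step bound.

Answer: No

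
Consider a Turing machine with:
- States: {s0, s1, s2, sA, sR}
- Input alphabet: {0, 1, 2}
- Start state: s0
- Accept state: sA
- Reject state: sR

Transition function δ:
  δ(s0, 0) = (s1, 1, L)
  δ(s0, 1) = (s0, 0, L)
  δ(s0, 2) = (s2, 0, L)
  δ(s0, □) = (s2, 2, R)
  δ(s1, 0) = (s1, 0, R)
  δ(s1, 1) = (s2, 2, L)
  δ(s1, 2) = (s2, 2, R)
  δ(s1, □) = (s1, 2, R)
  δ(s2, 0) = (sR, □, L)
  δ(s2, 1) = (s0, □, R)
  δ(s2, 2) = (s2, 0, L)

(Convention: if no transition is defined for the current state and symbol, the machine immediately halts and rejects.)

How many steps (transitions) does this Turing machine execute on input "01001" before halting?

Execution trace:
Initial: [s0]01001
Step 1: δ(s0, 0) = (s1, 1, L) → [s1]□11001
Step 2: δ(s1, □) = (s1, 2, R) → 2[s1]11001
Step 3: δ(s1, 1) = (s2, 2, L) → [s2]221001
Step 4: δ(s2, 2) = (s2, 0, L) → [s2]□021001

No transition is defined for δ(s2, □). By convention the machine halts and rejects.

The machine executed 4 steps before halting.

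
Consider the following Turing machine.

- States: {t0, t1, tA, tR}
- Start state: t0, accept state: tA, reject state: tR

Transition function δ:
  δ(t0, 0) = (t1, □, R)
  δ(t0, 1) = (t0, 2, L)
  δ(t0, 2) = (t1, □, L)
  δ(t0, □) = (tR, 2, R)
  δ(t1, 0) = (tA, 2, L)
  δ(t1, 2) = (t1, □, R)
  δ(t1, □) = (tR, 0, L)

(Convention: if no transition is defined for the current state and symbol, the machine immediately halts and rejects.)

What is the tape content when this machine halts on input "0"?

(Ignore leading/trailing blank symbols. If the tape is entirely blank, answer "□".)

Execution trace:
Initial: [t0]0
Step 1: δ(t0, 0) = (t1, □, R) → □[t1]□
Step 2: δ(t1, □) = (tR, 0, L) → [tR]□0

The machine reaches the reject state tR and halts.

Final tape (ignoring leading/trailing blanks): 0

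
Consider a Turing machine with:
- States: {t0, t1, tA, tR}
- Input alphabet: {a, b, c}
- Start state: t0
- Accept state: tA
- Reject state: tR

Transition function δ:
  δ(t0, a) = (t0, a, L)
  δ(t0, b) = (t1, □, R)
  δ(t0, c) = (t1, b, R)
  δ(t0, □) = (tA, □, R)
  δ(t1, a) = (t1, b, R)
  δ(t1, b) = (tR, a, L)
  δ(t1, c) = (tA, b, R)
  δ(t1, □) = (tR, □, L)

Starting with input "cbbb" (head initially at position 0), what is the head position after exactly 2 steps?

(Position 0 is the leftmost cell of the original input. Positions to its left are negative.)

Execution trace (head position shown):
Step 0: [t0]cbbb  (head at position 0)
Step 1: move right → b[t1]bbb  (head at position 1)
Step 2: move left → [tR]babb  (head at position 0)

After 2 steps, the head is at position 0.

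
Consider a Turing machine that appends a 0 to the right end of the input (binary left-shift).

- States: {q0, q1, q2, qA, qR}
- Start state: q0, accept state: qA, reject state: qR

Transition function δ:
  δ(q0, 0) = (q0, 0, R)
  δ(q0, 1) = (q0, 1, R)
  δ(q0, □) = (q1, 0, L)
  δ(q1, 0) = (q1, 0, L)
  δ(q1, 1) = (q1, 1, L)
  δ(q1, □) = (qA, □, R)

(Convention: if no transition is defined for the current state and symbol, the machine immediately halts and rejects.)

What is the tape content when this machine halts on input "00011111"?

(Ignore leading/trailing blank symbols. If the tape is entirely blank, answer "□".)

Execution trace:
Initial: [q0]00011111
Step 1: δ(q0, 0) = (q0, 0, R) → 0[q0]0011111
Step 2: δ(q0, 0) = (q0, 0, R) → 00[q0]011111
Step 3: δ(q0, 0) = (q0, 0, R) → 000[q0]11111
Step 4: δ(q0, 1) = (q0, 1, R) → 0001[q0]1111
Step 5: δ(q0, 1) = (q0, 1, R) → 00011[q0]111
Step 6: δ(q0, 1) = (q0, 1, R) → 000111[q0]11
Step 7: δ(q0, 1) = (q0, 1, R) → 0001111[q0]1
Step 8: δ(q0, 1) = (q0, 1, R) → 00011111[q0]□
Step 9: δ(q0, □) = (q1, 0, L) → 0001111[q1]10
Step 10: δ(q1, 1) = (q1, 1, L) → 000111[q1]110
Step 11: δ(q1, 1) = (q1, 1, L) → 00011[q1]1110
Step 12: δ(q1, 1) = (q1, 1, L) → 0001[q1]11110
Step 13: δ(q1, 1) = (q1, 1, L) → 000[q1]111110
Step 14: δ(q1, 1) = (q1, 1, L) → 00[q1]0111110
Step 15: δ(q1, 0) = (q1, 0, L) → 0[q1]00111110
Step 16: δ(q1, 0) = (q1, 0, L) → [q1]000111110
Step 17: δ(q1, 0) = (q1, 0, L) → [q1]□000111110
Step 18: δ(q1, □) = (qA, □, R) → □[qA]000111110

The machine reaches the accept state qA and halts.

Final tape (ignoring leading/trailing blanks): 000111110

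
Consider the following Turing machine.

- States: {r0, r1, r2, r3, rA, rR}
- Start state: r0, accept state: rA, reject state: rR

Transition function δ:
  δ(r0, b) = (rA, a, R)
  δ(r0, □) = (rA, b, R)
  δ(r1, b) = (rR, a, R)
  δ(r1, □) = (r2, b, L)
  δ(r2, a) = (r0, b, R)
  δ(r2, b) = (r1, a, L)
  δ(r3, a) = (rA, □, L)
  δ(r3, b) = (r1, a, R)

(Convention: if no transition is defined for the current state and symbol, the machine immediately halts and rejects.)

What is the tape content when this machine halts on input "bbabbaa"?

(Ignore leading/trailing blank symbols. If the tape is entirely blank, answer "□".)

Execution trace:
Initial: [r0]bbabbaa
Step 1: δ(r0, b) = (rA, a, R) → a[rA]babbaa

The machine reaches the accept state rA and halts.

Final tape (ignoring leading/trailing blanks): ababbaa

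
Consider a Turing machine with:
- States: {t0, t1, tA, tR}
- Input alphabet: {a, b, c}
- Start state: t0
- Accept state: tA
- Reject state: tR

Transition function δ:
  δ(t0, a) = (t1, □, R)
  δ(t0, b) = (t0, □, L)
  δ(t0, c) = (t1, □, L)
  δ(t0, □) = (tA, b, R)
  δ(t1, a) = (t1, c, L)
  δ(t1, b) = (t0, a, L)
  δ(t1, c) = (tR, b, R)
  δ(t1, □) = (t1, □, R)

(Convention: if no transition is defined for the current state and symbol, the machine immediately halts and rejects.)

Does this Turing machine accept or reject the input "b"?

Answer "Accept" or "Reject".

Execution trace:
Initial: [t0]b
Step 1: δ(t0, b) = (t0, □, L) → [t0]□□
Step 2: δ(t0, □) = (tA, b, R) → b[tA]□

The machine reaches the accept state tA and halts.

Answer: Accept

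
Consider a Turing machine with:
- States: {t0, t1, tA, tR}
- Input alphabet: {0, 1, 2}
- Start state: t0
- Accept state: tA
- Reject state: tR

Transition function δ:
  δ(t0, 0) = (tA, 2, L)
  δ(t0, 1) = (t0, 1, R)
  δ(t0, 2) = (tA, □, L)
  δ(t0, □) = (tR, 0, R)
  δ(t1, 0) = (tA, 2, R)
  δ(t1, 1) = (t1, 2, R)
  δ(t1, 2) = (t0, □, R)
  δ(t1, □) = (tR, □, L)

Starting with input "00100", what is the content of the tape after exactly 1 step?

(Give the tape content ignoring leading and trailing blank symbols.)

Execution trace:
Initial: [t0]00100
Step 1: δ(t0, 0) = (tA, 2, L) → [tA]□20100

The machine reaches the accept state tA and halts.

After 1 step, the tape (ignoring leading/trailing blanks) is: 20100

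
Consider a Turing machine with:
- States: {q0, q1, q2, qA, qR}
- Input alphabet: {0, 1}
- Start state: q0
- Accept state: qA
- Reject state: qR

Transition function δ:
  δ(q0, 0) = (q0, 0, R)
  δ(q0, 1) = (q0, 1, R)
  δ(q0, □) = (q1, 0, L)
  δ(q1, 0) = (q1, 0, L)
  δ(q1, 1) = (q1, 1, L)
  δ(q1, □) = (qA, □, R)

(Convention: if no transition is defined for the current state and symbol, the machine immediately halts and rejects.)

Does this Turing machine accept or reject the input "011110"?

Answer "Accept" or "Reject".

Execution trace:
Initial: [q0]011110
Step 1: δ(q0, 0) = (q0, 0, R) → 0[q0]11110
Step 2: δ(q0, 1) = (q0, 1, R) → 01[q0]1110
Step 3: δ(q0, 1) = (q0, 1, R) → 011[q0]110
Step 4: δ(q0, 1) = (q0, 1, R) → 0111[q0]10
Step 5: δ(q0, 1) = (q0, 1, R) → 01111[q0]0
Step 6: δ(q0, 0) = (q0, 0, R) → 011110[q0]□
Step 7: δ(q0, □) = (q1, 0, L) → 01111[q1]00
Step 8: δ(q1, 0) = (q1, 0, L) → 0111[q1]100
Step 9: δ(q1, 1) = (q1, 1, L) → 011[q1]1100
Step 10: δ(q1, 1) = (q1, 1, L) → 01[q1]11100
Step 11: δ(q1, 1) = (q1, 1, L) → 0[q1]111100
Step 12: δ(q1, 1) = (q1, 1, L) → [q1]0111100
Step 13: δ(q1, 0) = (q1, 0, L) → [q1]□0111100
Step 14: δ(q1, □) = (qA, □, R) → □[qA]0111100

The machine reaches the accept state qA and halts.

Answer: Accept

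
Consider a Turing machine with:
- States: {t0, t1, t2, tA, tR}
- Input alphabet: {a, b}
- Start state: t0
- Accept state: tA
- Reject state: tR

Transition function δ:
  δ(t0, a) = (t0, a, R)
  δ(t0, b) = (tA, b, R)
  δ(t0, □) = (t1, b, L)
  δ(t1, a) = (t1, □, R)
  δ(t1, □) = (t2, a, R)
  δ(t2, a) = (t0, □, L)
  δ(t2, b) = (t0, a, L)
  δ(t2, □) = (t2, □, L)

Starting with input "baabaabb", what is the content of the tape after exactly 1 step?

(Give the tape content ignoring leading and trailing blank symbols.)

Execution trace:
Initial: [t0]baabaabb
Step 1: δ(t0, b) = (tA, b, R) → b[tA]aabaabb

The machine reaches the accept state tA and halts.

After 1 step, the tape (ignoring leading/trailing blanks) is: baabaabb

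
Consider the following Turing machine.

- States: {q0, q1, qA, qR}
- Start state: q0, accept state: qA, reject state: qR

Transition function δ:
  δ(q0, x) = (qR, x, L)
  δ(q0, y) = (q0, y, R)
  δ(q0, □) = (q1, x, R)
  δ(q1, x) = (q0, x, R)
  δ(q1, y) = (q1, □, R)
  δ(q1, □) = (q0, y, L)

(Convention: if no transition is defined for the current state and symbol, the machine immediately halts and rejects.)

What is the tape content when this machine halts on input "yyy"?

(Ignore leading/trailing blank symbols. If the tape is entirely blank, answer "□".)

Execution trace:
Initial: [q0]yyy
Step 1: δ(q0, y) = (q0, y, R) → y[q0]yy
Step 2: δ(q0, y) = (q0, y, R) → yy[q0]y
Step 3: δ(q0, y) = (q0, y, R) → yyy[q0]□
Step 4: δ(q0, □) = (q1, x, R) → yyyx[q1]□
Step 5: δ(q1, □) = (q0, y, L) → yyy[q0]xy
Step 6: δ(q0, x) = (qR, x, L) → yy[qR]yxy

The machine reaches the reject state qR and halts.

Final tape (ignoring leading/trailing blanks): yyyxy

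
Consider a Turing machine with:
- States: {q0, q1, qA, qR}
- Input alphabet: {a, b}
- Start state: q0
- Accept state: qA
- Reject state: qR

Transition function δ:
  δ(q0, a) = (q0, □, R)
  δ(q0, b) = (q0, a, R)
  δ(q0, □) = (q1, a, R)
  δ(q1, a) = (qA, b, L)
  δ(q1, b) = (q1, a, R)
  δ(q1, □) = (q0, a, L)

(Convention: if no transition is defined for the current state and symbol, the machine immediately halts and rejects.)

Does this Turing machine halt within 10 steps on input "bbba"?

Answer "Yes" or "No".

Execution trace:
Initial: [q0]bbba
Step 1: δ(q0, b) = (q0, a, R) → a[q0]bba
Step 2: δ(q0, b) = (q0, a, R) → aa[q0]ba
Step 3: δ(q0, b) = (q0, a, R) → aaa[q0]a
Step 4: δ(q0, a) = (q0, □, R) → aaa□[q0]□
Step 5: δ(q0, □) = (q1, a, R) → aaa□a[q1]□
Step 6: δ(q1, □) = (q0, a, L) → aaa□[q0]aa
Step 7: δ(q0, a) = (q0, □, R) → aaa□□[q0]a
Step 8: δ(q0, a) = (q0, □, R) → aaa□□□[q0]□
Step 9: δ(q0, □) = (q1, a, R) → aaa□□□a[q1]□
Step 10: δ(q1, □) = (q0, a, L) → aaa□□□[q0]aa

The machine has not reached a halting state after 10 steps.
The machine did not halt within the 10-step bound.

Answer: No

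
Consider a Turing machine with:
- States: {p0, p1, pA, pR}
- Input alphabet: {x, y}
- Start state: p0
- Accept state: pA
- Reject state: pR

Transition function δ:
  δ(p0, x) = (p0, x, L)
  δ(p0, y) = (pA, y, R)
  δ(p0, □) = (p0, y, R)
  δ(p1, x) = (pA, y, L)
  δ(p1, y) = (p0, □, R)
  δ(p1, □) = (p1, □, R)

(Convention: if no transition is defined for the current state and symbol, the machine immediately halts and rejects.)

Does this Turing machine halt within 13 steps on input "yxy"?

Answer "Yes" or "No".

Execution trace:
Initial: [p0]yxy
Step 1: δ(p0, y) = (pA, y, R) → y[pA]xy

The machine reaches the accept state pA and halts.
The machine halted after 1 step (within the 13-step bound).

Answer: Yes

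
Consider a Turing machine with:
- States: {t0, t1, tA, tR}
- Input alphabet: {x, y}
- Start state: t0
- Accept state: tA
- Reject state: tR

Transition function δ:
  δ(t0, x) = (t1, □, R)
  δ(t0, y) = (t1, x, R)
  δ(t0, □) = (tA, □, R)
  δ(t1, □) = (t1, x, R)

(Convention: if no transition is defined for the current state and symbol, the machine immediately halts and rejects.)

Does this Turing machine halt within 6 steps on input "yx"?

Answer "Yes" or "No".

Execution trace:
Initial: [t0]yx
Step 1: δ(t0, y) = (t1, x, R) → x[t1]x

No transition is defined for δ(t1, x). By convention the machine halts and rejects.
The machine halted after 1 step (within the 6-step bound).

Answer: Yes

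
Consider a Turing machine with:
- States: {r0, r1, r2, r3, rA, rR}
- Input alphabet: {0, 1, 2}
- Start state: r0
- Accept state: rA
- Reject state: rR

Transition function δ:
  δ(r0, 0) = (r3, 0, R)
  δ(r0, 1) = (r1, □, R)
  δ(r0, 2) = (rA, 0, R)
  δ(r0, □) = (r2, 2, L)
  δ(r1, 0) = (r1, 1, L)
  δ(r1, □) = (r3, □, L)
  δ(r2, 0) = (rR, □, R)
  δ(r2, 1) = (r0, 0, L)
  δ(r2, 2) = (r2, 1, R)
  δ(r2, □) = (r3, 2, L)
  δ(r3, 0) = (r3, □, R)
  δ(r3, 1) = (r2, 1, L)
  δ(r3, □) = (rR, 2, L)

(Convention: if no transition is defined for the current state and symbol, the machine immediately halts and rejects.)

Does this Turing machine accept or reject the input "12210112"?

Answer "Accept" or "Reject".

Execution trace:
Initial: [r0]12210112
Step 1: δ(r0, 1) = (r1, □, R) → □[r1]2210112

No transition is defined for δ(r1, 2). By convention the machine halts and rejects.

Answer: Reject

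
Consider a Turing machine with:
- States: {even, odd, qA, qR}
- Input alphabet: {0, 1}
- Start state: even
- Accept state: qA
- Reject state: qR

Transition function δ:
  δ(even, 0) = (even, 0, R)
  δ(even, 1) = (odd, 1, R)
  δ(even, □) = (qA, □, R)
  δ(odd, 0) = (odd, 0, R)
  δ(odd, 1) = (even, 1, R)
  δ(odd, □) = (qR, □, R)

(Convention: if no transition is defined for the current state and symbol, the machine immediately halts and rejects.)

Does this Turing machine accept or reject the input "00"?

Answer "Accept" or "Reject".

Execution trace:
Initial: [even]00
Step 1: δ(even, 0) = (even, 0, R) → 0[even]0
Step 2: δ(even, 0) = (even, 0, R) → 00[even]□
Step 3: δ(even, □) = (qA, □, R) → 00□[qA]□

The machine reaches the accept state qA and halts.

Answer: Accept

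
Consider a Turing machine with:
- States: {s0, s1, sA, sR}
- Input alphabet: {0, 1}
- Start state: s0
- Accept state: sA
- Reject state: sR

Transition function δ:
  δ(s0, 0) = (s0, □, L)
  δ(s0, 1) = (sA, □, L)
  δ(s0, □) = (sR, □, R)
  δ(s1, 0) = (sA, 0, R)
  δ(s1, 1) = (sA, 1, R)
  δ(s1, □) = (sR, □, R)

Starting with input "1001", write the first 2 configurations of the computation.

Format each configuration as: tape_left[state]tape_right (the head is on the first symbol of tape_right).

Transitions applied:
Step 1: δ(s0, 1) = (sA, □, L)

The first 2 configurations are:
[s0]1001 ⊢ [sA]□□001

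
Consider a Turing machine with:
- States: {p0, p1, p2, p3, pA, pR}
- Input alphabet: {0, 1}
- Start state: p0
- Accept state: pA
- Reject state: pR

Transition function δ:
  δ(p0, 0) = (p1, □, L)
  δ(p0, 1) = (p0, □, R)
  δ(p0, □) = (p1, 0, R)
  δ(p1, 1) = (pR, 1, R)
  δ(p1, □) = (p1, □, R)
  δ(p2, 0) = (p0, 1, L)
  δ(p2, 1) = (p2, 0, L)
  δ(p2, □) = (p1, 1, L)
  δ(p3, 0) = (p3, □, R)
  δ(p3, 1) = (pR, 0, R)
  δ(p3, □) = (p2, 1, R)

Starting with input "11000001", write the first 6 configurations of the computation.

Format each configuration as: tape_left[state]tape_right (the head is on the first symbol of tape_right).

Transitions applied:
Step 1: δ(p0, 1) = (p0, □, R)
Step 2: δ(p0, 1) = (p0, □, R)
Step 3: δ(p0, 0) = (p1, □, L)
Step 4: δ(p1, □) = (p1, □, R)
Step 5: δ(p1, □) = (p1, □, R)

The first 6 configurations are:
[p0]11000001 ⊢ □[p0]1000001 ⊢ □□[p0]000001 ⊢ □[p1]□□00001 ⊢ □□[p1]□00001 ⊢ □□□[p1]00001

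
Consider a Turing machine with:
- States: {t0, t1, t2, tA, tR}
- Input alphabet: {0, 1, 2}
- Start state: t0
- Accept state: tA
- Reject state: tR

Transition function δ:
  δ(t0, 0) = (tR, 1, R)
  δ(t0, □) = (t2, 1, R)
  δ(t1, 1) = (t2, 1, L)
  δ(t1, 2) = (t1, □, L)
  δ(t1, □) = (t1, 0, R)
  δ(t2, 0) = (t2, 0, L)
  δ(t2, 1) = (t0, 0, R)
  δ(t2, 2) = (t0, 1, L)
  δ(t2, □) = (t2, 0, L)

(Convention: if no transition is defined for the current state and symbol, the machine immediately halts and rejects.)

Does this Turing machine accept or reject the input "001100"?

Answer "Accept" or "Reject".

Execution trace:
Initial: [t0]001100
Step 1: δ(t0, 0) = (tR, 1, R) → 1[tR]01100

The machine reaches the reject state tR and halts.

Answer: Reject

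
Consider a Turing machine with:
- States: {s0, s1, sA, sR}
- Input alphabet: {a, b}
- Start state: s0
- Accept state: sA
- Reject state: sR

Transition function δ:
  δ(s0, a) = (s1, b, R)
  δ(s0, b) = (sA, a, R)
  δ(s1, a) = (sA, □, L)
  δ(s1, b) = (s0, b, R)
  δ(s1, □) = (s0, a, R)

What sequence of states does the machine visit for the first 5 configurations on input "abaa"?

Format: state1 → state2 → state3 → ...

Execution trace:
Initial: [s0]abaa
Step 1: δ(s0, a) = (s1, b, R) → b[s1]baa
Step 2: δ(s1, b) = (s0, b, R) → bb[s0]aa
Step 3: δ(s0, a) = (s1, b, R) → bbb[s1]a
Step 4: δ(s1, a) = (sA, □, L) → bb[sA]b□

The machine reaches the accept state sA and halts.

State sequence: s0 → s1 → s0 → s1 → sA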